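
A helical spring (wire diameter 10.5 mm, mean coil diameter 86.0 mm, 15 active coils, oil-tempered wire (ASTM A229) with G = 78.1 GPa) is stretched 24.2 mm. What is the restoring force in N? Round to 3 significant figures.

301 N

k = Gd⁴/(8D³N_a) = (78.1×10³)(10.5⁴)/(8·86.0³·15) = 12.437 N/mm
F = k·δ = 12.437 × 24.2 = 300.99 N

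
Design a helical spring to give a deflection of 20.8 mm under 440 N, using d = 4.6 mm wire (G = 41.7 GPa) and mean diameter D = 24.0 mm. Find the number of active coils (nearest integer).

8

Required rate k = F/δ = 440/20.8 = 21.154 N/mm
N_a = Gd⁴/(8D³k) = (41.7×10³ × 4.6⁴)/(8 × 24.0³ × 21.154)
    = 1.8671e+07 / 2.33945e+06 = 7.981 → 8 coils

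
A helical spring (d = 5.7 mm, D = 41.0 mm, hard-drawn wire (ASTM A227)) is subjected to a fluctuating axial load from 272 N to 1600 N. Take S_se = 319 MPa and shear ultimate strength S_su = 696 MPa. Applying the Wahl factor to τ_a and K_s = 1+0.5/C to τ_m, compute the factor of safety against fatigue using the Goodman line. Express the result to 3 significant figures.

C = D/d = 41.0/5.7 = 7.1930; K_W = (4C−1)/(4C−4)+0.615/C = 1.2066; K_s = 1+0.5/C = 1.0695
F_a = (F_max−F_min)/2 = 664 N; F_m = (F_max+F_min)/2 = 936 N
τ_a = K_W·8F_aD/(πd³) = 1.2066 × 374.34 = 451.68 MPa
τ_m = K_s·8F_mD/(πd³) = 1.0695 × 527.69 = 564.37 MPa
Goodman: 1/n_f = τ_a/S_se + τ_m/S_su = 451.68/319 + 564.37/696 = 1.41593 + 0.81087 = 2.2268
n_f = 1/2.2268 = 0.4491

0.449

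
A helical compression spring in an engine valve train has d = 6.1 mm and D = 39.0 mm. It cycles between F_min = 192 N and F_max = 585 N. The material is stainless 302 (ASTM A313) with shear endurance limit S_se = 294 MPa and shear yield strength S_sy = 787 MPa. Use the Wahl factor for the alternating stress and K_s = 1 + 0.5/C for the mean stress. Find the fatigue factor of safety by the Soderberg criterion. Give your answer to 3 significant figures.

C = D/d = 39.0/6.1 = 6.3934; K_W = (4C−1)/(4C−4)+0.615/C = 1.2353; K_s = 1+0.5/C = 1.0782
F_a = (F_max−F_min)/2 = 196.5 N; F_m = (F_max+F_min)/2 = 388.5 N
τ_a = K_W·8F_aD/(πd³) = 1.2353 × 85.976 = 106.2 MPa
τ_m = K_s·8F_mD/(πd³) = 1.0782 × 169.98 = 183.28 MPa
Soderberg: 1/n_f = τ_a/S_se + τ_m/S_sy = 106.2/294 + 183.28/787 = 0.36123 + 0.23288 = 0.59411
n_f = 1/0.59411 = 1.683

1.68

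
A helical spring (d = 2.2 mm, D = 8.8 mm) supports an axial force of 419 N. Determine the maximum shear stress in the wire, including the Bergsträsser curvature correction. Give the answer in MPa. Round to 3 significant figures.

1220 MPa

Spring index C = D/d = 8.8/2.2 = 4.0000
K_B = (4C+2)/(4C−3) = 18.000/13.000 = 1.3846
τ₀ = 8FD/(πd³) = 8·419·8.8/(π·2.2³) = 29497.6/33.452 = 881.8 MPa
τ_max = K·τ₀ = 1.3846 × 881.8 = 1221 MPa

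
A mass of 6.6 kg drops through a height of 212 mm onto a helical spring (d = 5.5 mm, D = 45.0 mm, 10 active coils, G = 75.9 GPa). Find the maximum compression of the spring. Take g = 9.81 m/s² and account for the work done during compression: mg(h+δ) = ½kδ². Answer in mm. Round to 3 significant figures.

k = Gd⁴/(8D³N_a) = (75.9×10³)(5.5⁴)/(8·45.0³·10) = 9.5272 N/mm
W = mg = 6.6 × 9.81 = 64.746 N
½kδ² − Wδ − Wh = 0 → δ = (W + √(W² + 2kWh))/k
δ = (64.746 + √(4192 + 261543))/9.5272 = (64.746 + 515.5)/9.5272 = 60.904 mm

60.9 mm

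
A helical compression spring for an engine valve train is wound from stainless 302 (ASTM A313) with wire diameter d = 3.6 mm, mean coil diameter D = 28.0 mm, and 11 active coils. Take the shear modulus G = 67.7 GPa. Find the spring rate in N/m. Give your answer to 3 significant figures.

5890 N/m

k = Gd⁴/(8D³N_a) = (67.7×10³ × 3.6⁴) / (8 × 28.0³ × 11)
  = 1.1371e+07 / 1.93178e+06 = 5.8863 N/mm = 5886.3 N/m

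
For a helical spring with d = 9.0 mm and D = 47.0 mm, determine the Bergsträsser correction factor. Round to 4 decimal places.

1.2795

C = D/d = 47.0/9.0 = 5.2222
K_B = (4C+2)/(4C−3) = 22.889/17.889 = 1.2795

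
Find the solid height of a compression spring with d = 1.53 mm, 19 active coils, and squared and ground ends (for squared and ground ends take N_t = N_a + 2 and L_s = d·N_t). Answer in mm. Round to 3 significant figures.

32.1 mm

squared and ground ends: N_t = N_a + 2 = 19 + 2 = 21
L_s = d·N_t = 1.53 × 21 = 32.13 mm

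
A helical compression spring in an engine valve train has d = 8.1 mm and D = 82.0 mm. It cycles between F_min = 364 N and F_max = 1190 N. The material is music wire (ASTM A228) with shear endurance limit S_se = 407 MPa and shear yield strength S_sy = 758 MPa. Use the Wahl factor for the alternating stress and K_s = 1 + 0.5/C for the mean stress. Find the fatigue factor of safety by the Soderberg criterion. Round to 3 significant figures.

1.14

C = D/d = 82.0/8.1 = 10.1235; K_W = (4C−1)/(4C−4)+0.615/C = 1.1430; K_s = 1+0.5/C = 1.0494
F_a = (F_max−F_min)/2 = 413 N; F_m = (F_max+F_min)/2 = 777 N
τ_a = K_W·8F_aD/(πd³) = 1.1430 × 162.27 = 185.47 MPa
τ_m = K_s·8F_mD/(πd³) = 1.0494 × 305.3 = 320.37 MPa
Soderberg: 1/n_f = τ_a/S_se + τ_m/S_sy = 185.47/407 + 320.37/758 = 0.45571 + 0.42266 = 0.87836
n_f = 1/0.87836 = 1.138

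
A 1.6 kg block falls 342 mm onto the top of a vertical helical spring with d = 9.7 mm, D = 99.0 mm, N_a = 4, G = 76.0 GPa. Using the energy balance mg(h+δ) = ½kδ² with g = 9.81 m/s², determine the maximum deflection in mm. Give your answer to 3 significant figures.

23.0 mm

k = Gd⁴/(8D³N_a) = (76.0×10³)(9.7⁴)/(8·99.0³·4) = 21.669 N/mm
W = mg = 1.6 × 9.81 = 15.696 N
½kδ² − Wδ − Wh = 0 → δ = (W + √(W² + 2kWh))/k
δ = (15.696 + √(246.36 + 232643))/21.669 = (15.696 + 482.59)/21.669 = 22.995 mm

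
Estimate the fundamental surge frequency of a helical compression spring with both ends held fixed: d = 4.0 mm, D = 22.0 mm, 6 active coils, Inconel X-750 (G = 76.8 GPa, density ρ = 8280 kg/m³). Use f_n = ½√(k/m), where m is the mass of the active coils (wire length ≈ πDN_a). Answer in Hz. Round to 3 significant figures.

472 Hz

k = Gd⁴/(8D³N_a) = (76.8×10³)(4.0⁴)/(8·22.0³·6) = 38.467 N/mm = 38467 N/m
Wire length L = πDN_a = π·22.0·6 = 414.69 mm
m = ρ·(πd²/4)·L = 8280 × 12.566×10⁻⁶ m² × 0.41469 m = 0.043148 kg
f_n = ½√(k/m) = 0.5·√(38467/0.043148) = 0.5·√(8.9151e+05) = 472.1 Hz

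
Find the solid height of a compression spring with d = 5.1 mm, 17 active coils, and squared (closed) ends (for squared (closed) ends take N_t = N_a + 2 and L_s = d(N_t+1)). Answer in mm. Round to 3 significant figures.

squared (closed) ends: N_t = N_a + 2 = 17 + 2 = 19
L_s = d·(N_t+1) = 5.1 × 20 = 102 mm

102 mm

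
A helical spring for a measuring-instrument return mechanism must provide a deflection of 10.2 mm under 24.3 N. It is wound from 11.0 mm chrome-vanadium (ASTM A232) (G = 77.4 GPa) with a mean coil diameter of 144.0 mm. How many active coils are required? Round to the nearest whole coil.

Required rate k = F/δ = 24.3/10.2 = 2.3824 N/mm
N_a = Gd⁴/(8D³k) = (77.4×10³ × 11.0⁴)/(8 × 144.0³ × 2.3824)
    = 1.13321e+09 / 5.69093e+07 = 19.91 → 20 coils

20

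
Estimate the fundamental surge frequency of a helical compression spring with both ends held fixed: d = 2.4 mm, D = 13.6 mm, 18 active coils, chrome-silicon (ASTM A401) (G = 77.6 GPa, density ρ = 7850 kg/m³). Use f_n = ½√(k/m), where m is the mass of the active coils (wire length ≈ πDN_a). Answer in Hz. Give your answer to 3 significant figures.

k = Gd⁴/(8D³N_a) = (77.6×10³)(2.4⁴)/(8·13.6³·18) = 7.1077 N/mm = 7107.7 N/m
Wire length L = πDN_a = π·13.6·18 = 769.06 mm
m = ρ·(πd²/4)·L = 7850 × 4.5239×10⁻⁶ m² × 0.76906 m = 0.027311 kg
f_n = ½√(k/m) = 0.5·√(7107.7/0.027311) = 0.5·√(2.6025e+05) = 255.07 Hz

255 Hz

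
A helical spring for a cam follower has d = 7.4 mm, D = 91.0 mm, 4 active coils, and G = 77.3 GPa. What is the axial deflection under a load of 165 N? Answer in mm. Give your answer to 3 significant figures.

17.2 mm

k = Gd⁴/(8D³N_a) = (77.3×10³)(7.4⁴)/(8·91.0³·4) = 9.6124 N/mm
δ = F/k = 165 / 9.6124 = 17.165 mm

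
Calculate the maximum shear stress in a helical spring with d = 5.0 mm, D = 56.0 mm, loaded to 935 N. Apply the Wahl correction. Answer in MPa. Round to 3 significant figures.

Spring index C = D/d = 56.0/5.0 = 11.2000
K_W = (4C−1)/(4C−4) + 0.615/C = 43.800/40.800 + 0.0549 = 1.1284
τ₀ = 8FD/(πd³) = 8·935·56.0/(π·5.0³) = 418880/392.7 = 1066.7 MPa
τ_max = K·τ₀ = 1.1284 × 1066.7 = 1203.7 MPa

1200 MPa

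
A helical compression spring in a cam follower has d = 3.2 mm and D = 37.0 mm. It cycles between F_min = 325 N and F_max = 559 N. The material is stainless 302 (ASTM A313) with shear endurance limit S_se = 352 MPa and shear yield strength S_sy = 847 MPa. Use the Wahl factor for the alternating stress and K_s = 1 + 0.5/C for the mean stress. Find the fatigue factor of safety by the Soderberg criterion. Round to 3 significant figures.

0.379

C = D/d = 37.0/3.2 = 11.5625; K_W = (4C−1)/(4C−4)+0.615/C = 1.1242; K_s = 1+0.5/C = 1.0432
F_a = (F_max−F_min)/2 = 117 N; F_m = (F_max+F_min)/2 = 442 N
τ_a = K_W·8F_aD/(πd³) = 1.1242 × 336.42 = 378.2 MPa
τ_m = K_s·8F_mD/(πd³) = 1.0432 × 1270.9 = 1325.9 MPa
Soderberg: 1/n_f = τ_a/S_se + τ_m/S_sy = 378.2/352 + 1325.9/847 = 1.07443 + 1.56537 = 2.6398
n_f = 1/2.6398 = 0.3788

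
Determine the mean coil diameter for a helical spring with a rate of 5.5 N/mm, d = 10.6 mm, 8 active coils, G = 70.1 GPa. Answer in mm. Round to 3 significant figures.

D = (Gd⁴/(8N_a·k))^(1/3) = (70.1×10³·10.6⁴/(8·8·5.5))^(1/3)
  = (2.51419e+06)^(1/3) = 135.9773 mm

136 mm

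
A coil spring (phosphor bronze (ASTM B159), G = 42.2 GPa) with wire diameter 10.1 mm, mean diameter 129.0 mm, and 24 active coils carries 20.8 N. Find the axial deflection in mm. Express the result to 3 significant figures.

k = Gd⁴/(8D³N_a) = (42.2×10³)(10.1⁴)/(8·129.0³·24) = 1.0654 N/mm
δ = F/k = 20.8 / 1.0654 = 19.523 mm

19.5 mm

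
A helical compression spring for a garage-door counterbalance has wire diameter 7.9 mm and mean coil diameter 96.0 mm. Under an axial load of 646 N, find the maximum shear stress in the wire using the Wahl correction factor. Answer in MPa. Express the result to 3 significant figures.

Spring index C = D/d = 96.0/7.9 = 12.1519
K_W = (4C−1)/(4C−4) + 0.615/C = 47.608/44.608 + 0.0506 = 1.1179
τ₀ = 8FD/(πd³) = 8·646·96.0/(π·7.9³) = 496128/1548.9 = 320.3 MPa
τ_max = K·τ₀ = 1.1179 × 320.3 = 358.06 MPa

358 MPa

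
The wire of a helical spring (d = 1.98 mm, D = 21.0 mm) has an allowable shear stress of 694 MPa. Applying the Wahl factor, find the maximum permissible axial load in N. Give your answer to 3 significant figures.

88.7 N

C = D/d = 21.0/1.98 = 10.6061
K_W = (4C−1)/(4C−4) + 0.615/C = 41.424/38.424 + 0.0580 = 1.1361
τ_max = K·8FD/(πd³) → F_max = τ_allow·πd³/(8DK)
F_max = 694·π·1.98³/(8·21.0·1.1361) = 16924/190.86 = 88.673 N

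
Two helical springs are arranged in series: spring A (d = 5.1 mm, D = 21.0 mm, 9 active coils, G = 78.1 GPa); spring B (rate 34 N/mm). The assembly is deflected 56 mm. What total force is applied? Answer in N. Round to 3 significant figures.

k_A = Gd⁴/(8D³N_a) = (78.1×10³)(5.1⁴)/(8·21.0³·9) = 79.239 N/mm
Series: 1/k_eq = 1/79.239 + 1/34 = 0.042032; k_eq = 23.792 N/mm
F = k_eq·δ = 23.792·56 = 1332.3 N

1330 N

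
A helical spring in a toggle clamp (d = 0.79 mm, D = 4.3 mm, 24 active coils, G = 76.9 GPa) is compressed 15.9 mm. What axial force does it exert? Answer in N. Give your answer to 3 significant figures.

k = Gd⁴/(8D³N_a) = (76.9×10³)(0.79⁴)/(8·4.3³·24) = 1.9621 N/mm
F = k·δ = 1.9621 × 15.9 = 31.198 N

31.2 N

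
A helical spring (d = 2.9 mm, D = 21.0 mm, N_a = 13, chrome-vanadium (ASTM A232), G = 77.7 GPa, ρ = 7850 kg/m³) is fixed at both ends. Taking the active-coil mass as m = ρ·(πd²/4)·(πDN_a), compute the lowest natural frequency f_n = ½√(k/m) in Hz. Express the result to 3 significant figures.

k = Gd⁴/(8D³N_a) = (77.7×10³)(2.9⁴)/(8·21.0³·13) = 5.7059 N/mm = 5705.9 N/m
Wire length L = πDN_a = π·21.0·13 = 857.65 mm
m = ρ·(πd²/4)·L = 7850 × 6.6052×10⁻⁶ m² × 0.85765 m = 0.04447 kg
f_n = ½√(k/m) = 0.5·√(5705.9/0.04447) = 0.5·√(1.2831e+05) = 179.1 Hz

179 Hz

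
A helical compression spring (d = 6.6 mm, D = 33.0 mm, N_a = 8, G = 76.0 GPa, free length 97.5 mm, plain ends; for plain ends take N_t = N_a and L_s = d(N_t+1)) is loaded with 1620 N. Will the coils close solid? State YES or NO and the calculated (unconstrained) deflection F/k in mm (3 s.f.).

NO, δ = 25.8 mm

k = Gd⁴/(8D³N_a) = (76.0×10³)(6.6⁴)/(8·33.0³·8) = 62.7 N/mm
N_t = 8; L_s = 6.6·9 = 59.4 mm; δ_solid = L₀ − L_s = 97.5 − 59.4 = 38.1 mm
δ = F/k = 1620/62.7 = 25.837 mm
δ < δ_solid → spring does not go solid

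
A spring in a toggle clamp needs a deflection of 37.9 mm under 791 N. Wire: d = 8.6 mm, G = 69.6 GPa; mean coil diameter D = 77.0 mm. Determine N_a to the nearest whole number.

Required rate k = F/δ = 791/37.9 = 20.871 N/mm
N_a = Gd⁴/(8D³k) = (69.6×10³ × 8.6⁴)/(8 × 77.0³ × 20.871)
    = 3.80718e+08 / 7.62254e+07 = 4.995 → 5 coils

5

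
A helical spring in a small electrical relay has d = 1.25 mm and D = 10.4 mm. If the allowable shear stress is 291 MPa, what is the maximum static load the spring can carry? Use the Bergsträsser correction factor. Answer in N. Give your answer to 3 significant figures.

18.4 N

C = D/d = 10.4/1.25 = 8.3200
K_B = (4C+2)/(4C−3) = 35.280/30.280 = 1.1651
τ_max = K·8FD/(πd³) → F_max = τ_allow·πd³/(8DK)
F_max = 291·π·1.25³/(8·10.4·1.1651) = 1785.6/96.938 = 18.419 N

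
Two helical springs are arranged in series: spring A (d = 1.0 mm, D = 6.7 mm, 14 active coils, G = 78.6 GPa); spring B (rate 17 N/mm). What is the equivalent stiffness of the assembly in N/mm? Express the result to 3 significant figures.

2.05 N/mm

k_A = Gd⁴/(8D³N_a) = (78.6×10³)(1.0⁴)/(8·6.7³·14) = 2.3334 N/mm
Series: 1/k_eq = 1/2.3334 + 1/17 = 0.48739; k_eq = 2.0517 N/mm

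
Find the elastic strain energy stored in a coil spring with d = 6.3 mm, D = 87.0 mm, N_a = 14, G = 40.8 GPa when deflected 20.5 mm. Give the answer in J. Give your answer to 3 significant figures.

k = Gd⁴/(8D³N_a) = (40.8×10³)(6.3⁴)/(8·87.0³·14) = 0.87146 N/mm
U = ½kδ² = 0.5 × 0.87146 × 20.5² = 183.12 N·mm = 0.18312 J

0.183 J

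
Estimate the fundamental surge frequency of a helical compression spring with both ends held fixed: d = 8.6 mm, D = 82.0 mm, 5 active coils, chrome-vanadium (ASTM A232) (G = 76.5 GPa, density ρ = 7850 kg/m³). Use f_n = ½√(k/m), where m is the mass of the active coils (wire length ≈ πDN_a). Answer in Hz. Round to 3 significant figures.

89.9 Hz

k = Gd⁴/(8D³N_a) = (76.5×10³)(8.6⁴)/(8·82.0³·5) = 18.974 N/mm = 18974 N/m
Wire length L = πDN_a = π·82.0·5 = 1288.1 mm
m = ρ·(πd²/4)·L = 7850 × 58.088×10⁻⁶ m² × 1.2881 m = 0.58734 kg
f_n = ½√(k/m) = 0.5·√(18974/0.58734) = 0.5·√(32305) = 89.867 Hz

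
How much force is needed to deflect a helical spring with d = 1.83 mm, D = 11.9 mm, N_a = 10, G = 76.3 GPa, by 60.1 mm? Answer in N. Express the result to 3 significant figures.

k = Gd⁴/(8D³N_a) = (76.3×10³)(1.83⁴)/(8·11.9³·10) = 6.3474 N/mm
F = k·δ = 6.3474 × 60.1 = 381.48 N

381 N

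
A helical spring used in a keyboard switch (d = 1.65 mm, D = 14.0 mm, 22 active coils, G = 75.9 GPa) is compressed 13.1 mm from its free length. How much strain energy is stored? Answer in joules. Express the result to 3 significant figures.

k = Gd⁴/(8D³N_a) = (75.9×10³)(1.65⁴)/(8·14.0³·22) = 1.1649 N/mm
U = ½kδ² = 0.5 × 1.1649 × 13.1² = 99.952 N·mm = 0.099952 J

0.100 J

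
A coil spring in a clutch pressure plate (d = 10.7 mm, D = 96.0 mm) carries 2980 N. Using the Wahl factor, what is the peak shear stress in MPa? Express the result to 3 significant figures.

Spring index C = D/d = 96.0/10.7 = 8.9720
K_W = (4C−1)/(4C−4) + 0.615/C = 34.888/31.888 + 0.0685 = 1.1626
τ₀ = 8FD/(πd³) = 8·2980·96.0/(π·10.7³) = 2.28864e+06/3848.6 = 594.67 MPa
τ_max = K·τ₀ = 1.1626 × 594.67 = 691.38 MPa

691 MPa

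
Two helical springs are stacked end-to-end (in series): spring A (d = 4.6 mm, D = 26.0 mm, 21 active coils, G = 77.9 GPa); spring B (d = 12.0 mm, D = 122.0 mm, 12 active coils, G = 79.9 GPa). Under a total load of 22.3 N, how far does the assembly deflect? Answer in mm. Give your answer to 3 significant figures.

k_A = Gd⁴/(8D³N_a) = (77.9×10³)(4.6⁴)/(8·26.0³·21) = 11.812 N/mm
k_B = Gd⁴/(8D³N_a) = (79.9×10³)(12.0⁴)/(8·122.0³·12) = 9.5043 N/mm
Series: 1/k_eq = 1/11.812 + 1/9.5043 = 0.18987; k_eq = 5.2667 N/mm
δ = F/k_eq = 22.3/5.2667 = 4.2341 mm

4.23 mm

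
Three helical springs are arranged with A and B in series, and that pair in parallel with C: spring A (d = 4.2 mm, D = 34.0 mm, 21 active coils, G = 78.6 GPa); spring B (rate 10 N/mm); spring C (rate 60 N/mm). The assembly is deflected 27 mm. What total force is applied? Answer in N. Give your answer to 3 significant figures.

1690 N

k_A = Gd⁴/(8D³N_a) = (78.6×10³)(4.2⁴)/(8·34.0³·21) = 3.704 N/mm
Springs A,B series: k_AB = 1/(1/3.704+1/10) = 2.7029 N/mm; parallel with C: k_eq = 2.7029+60 = 62.703 N/mm
F = k_eq·δ = 62.703·27 = 1693 N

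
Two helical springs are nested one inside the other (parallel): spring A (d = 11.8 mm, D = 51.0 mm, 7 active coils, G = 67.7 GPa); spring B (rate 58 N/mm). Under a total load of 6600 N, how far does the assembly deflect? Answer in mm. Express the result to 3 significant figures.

28.1 mm

k_A = Gd⁴/(8D³N_a) = (67.7×10³)(11.8⁴)/(8·51.0³·7) = 176.69 N/mm
Parallel: k_eq = 176.69 + 58 = 234.69 N/mm
δ = F/k_eq = 6600/234.69 = 28.122 mm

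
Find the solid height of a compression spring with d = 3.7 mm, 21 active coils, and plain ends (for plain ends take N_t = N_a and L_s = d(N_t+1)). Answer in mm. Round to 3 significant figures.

81.4 mm

plain ends: N_t = N_a = 21
L_s = d·(N_t+1) = 3.7 × 22 = 81.4 mm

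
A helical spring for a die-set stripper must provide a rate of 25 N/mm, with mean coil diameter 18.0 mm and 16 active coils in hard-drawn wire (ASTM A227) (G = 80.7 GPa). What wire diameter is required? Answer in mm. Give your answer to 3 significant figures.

3.90 mm

d = (8D³N_a·k / G)^(1/4) = (8·18.0³·16·25 / (80.7×10³))^0.25
  = (231.26)^0.25 = 3.8996 mm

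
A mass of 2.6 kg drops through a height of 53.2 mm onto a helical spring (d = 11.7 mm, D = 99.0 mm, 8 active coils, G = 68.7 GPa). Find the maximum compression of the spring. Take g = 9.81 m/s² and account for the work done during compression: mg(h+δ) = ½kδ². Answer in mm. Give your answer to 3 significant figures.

k = Gd⁴/(8D³N_a) = (68.7×10³)(11.7⁴)/(8·99.0³·8) = 20.731 N/mm
W = mg = 2.6 × 9.81 = 25.506 N
½kδ² − Wδ − Wh = 0 → δ = (W + √(W² + 2kWh))/k
δ = (25.506 + √(650.56 + 56259.9))/20.731 = (25.506 + 238.56)/20.731 = 12.738 mm

12.7 mm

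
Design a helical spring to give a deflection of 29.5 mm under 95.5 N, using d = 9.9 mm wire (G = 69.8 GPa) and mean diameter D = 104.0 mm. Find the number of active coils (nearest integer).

23

Required rate k = F/δ = 95.5/29.5 = 3.2373 N/mm
N_a = Gd⁴/(8D³k) = (69.8×10³ × 9.9⁴)/(8 × 104.0³ × 3.2373)
    = 6.70496e+08 / 2.91321e+07 = 23.02 → 23 coils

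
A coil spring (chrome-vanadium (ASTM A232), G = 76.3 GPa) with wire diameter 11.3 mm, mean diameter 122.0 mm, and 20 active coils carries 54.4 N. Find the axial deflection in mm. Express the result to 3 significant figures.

k = Gd⁴/(8D³N_a) = (76.3×10³)(11.3⁴)/(8·122.0³·20) = 4.2819 N/mm
δ = F/k = 54.4 / 4.2819 = 12.705 mm

12.7 mm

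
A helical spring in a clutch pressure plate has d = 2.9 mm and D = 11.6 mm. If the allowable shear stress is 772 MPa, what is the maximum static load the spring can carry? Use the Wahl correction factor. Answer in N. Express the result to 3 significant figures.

C = D/d = 11.6/2.9 = 4.0000
K_W = (4C−1)/(4C−4) + 0.615/C = 15.000/12.000 + 0.1537 = 1.4038
τ_max = K·8FD/(πd³) → F_max = τ_allow·πd³/(8DK)
F_max = 772·π·2.9³/(8·11.6·1.4038) = 59151/130.27 = 454.07 N

454 N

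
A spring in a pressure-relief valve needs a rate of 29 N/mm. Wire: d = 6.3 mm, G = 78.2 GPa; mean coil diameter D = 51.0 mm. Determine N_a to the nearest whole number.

N_a = Gd⁴/(8D³k) = (78.2×10³ × 6.3⁴)/(8 × 51.0³ × 29)
    = 1.23188e+08 / 3.0775e+07 = 4.003 → 4 coils

4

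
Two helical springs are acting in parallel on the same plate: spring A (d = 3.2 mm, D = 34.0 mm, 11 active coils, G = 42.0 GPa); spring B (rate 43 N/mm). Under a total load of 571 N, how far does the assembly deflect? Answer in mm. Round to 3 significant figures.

12.9 mm

k_A = Gd⁴/(8D³N_a) = (42.0×10³)(3.2⁴)/(8·34.0³·11) = 1.2733 N/mm
Parallel: k_eq = 1.2733 + 43 = 44.273 N/mm
δ = F/k_eq = 571/44.273 = 12.897 mm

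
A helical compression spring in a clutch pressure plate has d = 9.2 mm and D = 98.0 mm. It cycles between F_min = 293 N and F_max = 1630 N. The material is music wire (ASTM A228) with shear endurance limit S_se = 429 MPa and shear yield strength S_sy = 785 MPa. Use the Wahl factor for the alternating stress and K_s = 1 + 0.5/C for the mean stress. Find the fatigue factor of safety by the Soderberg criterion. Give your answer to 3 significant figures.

1.02

C = D/d = 98.0/9.2 = 10.6522; K_W = (4C−1)/(4C−4)+0.615/C = 1.1354; K_s = 1+0.5/C = 1.0469
F_a = (F_max−F_min)/2 = 668.5 N; F_m = (F_max+F_min)/2 = 961.5 N
τ_a = K_W·8F_aD/(πd³) = 1.1354 × 214.24 = 243.26 MPa
τ_m = K_s·8F_mD/(πd³) = 1.0469 × 308.14 = 322.61 MPa
Soderberg: 1/n_f = τ_a/S_se + τ_m/S_sy = 243.26/429 + 322.61/785 = 0.56704 + 0.41096 = 0.978
n_f = 1/0.978 = 1.022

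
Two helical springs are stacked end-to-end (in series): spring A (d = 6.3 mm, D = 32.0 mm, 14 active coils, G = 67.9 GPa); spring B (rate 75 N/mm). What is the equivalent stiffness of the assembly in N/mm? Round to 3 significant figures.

21.0 N/mm

k_A = Gd⁴/(8D³N_a) = (67.9×10³)(6.3⁴)/(8·32.0³·14) = 29.145 N/mm
Series: 1/k_eq = 1/29.145 + 1/75 = 0.047645; k_eq = 20.989 N/mm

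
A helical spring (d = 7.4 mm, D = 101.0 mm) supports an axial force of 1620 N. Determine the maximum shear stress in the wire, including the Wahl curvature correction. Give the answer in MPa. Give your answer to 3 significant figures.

Spring index C = D/d = 101.0/7.4 = 13.6486
K_W = (4C−1)/(4C−4) + 0.615/C = 53.595/50.595 + 0.0451 = 1.1044
τ₀ = 8FD/(πd³) = 8·1620·101.0/(π·7.4³) = 1.30896e+06/1273 = 1028.2 MPa
τ_max = K·τ₀ = 1.1044 × 1028.2 = 1135.5 MPa

1140 MPa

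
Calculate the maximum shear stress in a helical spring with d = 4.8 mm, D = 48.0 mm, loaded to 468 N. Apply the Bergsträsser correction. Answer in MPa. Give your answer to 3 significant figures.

587 MPa

Spring index C = D/d = 48.0/4.8 = 10.0000
K_B = (4C+2)/(4C−3) = 42.000/37.000 = 1.1351
τ₀ = 8FD/(πd³) = 8·468·48.0/(π·4.8³) = 179712/347.44 = 517.25 MPa
τ_max = K·τ₀ = 1.1351 × 517.25 = 587.15 MPa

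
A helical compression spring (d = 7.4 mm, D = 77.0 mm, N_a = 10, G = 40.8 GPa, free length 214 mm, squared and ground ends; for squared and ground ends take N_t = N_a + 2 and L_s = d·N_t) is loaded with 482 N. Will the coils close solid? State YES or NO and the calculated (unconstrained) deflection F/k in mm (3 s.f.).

YES, δ = 144 mm

k = Gd⁴/(8D³N_a) = (40.8×10³)(7.4⁴)/(8·77.0³·10) = 3.3498 N/mm
N_t = 12; L_s = 7.4·12 = 88.8 mm; δ_solid = L₀ − L_s = 214 − 88.8 = 125.2 mm
δ = F/k = 482/3.3498 = 143.89 mm
δ ≥ δ_solid → spring goes solid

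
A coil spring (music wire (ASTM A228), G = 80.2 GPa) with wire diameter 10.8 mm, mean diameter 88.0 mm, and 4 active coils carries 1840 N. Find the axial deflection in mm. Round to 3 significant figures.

k = Gd⁴/(8D³N_a) = (80.2×10³)(10.8⁴)/(8·88.0³·4) = 50.035 N/mm
δ = F/k = 1840 / 50.035 = 36.774 mm

36.8 mm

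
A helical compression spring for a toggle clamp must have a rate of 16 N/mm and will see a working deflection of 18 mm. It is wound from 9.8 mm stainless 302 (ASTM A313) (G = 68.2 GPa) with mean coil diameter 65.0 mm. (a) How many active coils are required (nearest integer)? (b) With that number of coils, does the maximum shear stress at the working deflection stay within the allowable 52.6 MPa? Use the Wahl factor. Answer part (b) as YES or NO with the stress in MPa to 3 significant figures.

N_a = Gd⁴/(8D³k) = (68.2×10³)(9.8⁴)/(8·65.0³·16) = 17.9 → N_a = 18
Actual rate k = Gd⁴/(8D³·18) = 15.907 N/mm
Working load F = kδ = 15.907·18 = 286.32 N
C = 65.0/9.8 = 6.6327; K_W = (4C−1)/(4C−4)+0.615/C = 1.2259
τ_max = K_W·8FD/(πd³) = 1.2259·50.354 = 61.728 MPa
τ_max > 52.6 MPa → exceeds allowable

(a) 18 coils; (b) NO, τ_max = 61.7 MPa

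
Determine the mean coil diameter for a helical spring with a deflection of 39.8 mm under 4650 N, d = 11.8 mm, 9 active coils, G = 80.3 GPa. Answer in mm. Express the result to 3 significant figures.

57.0 mm

Required rate k = F/δ = 4650/39.8 = 116.83 N/mm
D = (Gd⁴/(8N_a·k))^(1/3) = (80.3×10³·11.8⁴/(8·9·116.83))^(1/3)
  = (185072)^(1/3) = 56.9876 mm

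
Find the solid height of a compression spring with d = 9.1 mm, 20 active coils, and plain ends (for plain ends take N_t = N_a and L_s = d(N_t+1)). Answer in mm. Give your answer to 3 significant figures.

191 mm

plain ends: N_t = N_a = 20
L_s = d·(N_t+1) = 9.1 × 21 = 191.1 mm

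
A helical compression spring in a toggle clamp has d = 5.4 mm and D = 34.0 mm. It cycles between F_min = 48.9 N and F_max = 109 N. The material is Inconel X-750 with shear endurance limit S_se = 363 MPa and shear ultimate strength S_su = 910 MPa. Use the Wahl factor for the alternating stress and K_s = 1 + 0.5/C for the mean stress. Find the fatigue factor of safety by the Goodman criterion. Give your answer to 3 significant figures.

9.27

C = D/d = 34.0/5.4 = 6.2963; K_W = (4C−1)/(4C−4)+0.615/C = 1.2393; K_s = 1+0.5/C = 1.0794
F_a = (F_max−F_min)/2 = 30.05 N; F_m = (F_max+F_min)/2 = 78.95 N
τ_a = K_W·8F_aD/(πd³) = 1.2393 × 16.523 = 20.476 MPa
τ_m = K_s·8F_mD/(πd³) = 1.0794 × 43.41 = 46.857 MPa
Goodman: 1/n_f = τ_a/S_se + τ_m/S_su = 20.476/363 + 46.857/910 = 0.05641 + 0.05149 = 0.1079
n_f = 1/0.1079 = 9.268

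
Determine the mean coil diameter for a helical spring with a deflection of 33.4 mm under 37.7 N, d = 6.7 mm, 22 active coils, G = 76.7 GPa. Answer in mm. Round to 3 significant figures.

92.0 mm

Required rate k = F/δ = 37.7/33.4 = 1.1287 N/mm
D = (Gd⁴/(8N_a·k))^(1/3) = (76.7×10³·6.7⁴/(8·22·1.1287))^(1/3)
  = (778013)^(1/3) = 91.9734 mm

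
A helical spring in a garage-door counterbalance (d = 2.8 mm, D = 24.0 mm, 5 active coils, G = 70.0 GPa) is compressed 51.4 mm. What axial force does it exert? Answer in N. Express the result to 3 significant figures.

400 N

k = Gd⁴/(8D³N_a) = (70.0×10³)(2.8⁴)/(8·24.0³·5) = 7.781 N/mm
F = k·δ = 7.781 × 51.4 = 399.94 N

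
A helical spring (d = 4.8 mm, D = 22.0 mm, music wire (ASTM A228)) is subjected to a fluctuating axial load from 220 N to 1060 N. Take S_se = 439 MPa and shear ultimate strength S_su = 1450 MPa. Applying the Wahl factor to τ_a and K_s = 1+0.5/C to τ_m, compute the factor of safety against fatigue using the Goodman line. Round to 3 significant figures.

1.11

C = D/d = 22.0/4.8 = 4.5833; K_W = (4C−1)/(4C−4)+0.615/C = 1.3435; K_s = 1+0.5/C = 1.1091
F_a = (F_max−F_min)/2 = 420 N; F_m = (F_max+F_min)/2 = 640 N
τ_a = K_W·8F_aD/(πd³) = 1.3435 × 212.76 = 285.84 MPa
τ_m = K_s·8F_mD/(πd³) = 1.1091 × 324.2 = 359.57 MPa
Goodman: 1/n_f = τ_a/S_se + τ_m/S_su = 285.84/439 + 359.57/1450 = 0.65111 + 0.24798 = 0.89909
n_f = 1/0.89909 = 1.112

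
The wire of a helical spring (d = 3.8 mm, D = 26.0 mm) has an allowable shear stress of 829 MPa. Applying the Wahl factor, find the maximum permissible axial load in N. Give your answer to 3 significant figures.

C = D/d = 26.0/3.8 = 6.8421
K_W = (4C−1)/(4C−4) + 0.615/C = 26.368/23.368 + 0.0899 = 1.2183
τ_max = K·8FD/(πd³) → F_max = τ_allow·πd³/(8DK)
F_max = 829·π·3.8³/(8·26.0·1.2183) = 1.4291e+05/253.4 = 563.96 N

564 N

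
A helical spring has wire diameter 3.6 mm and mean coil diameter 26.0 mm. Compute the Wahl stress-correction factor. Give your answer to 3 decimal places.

1.206

C = D/d = 26.0/3.6 = 7.2222
K_W = (4C−1)/(4C−4) + 0.615/C = 27.889/24.889 + 0.0852 = 1.2057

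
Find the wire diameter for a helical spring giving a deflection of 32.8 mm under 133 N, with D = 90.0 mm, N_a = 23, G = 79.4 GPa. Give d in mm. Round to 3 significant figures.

9.10 mm

Required rate k = F/δ = 133/32.8 = 4.0549 N/mm
d = (8D³N_a·k / G)^(1/4) = (8·90.0³·23·4.0549 / (79.4×10³))^0.25
  = (6850.2)^0.25 = 9.0976 mm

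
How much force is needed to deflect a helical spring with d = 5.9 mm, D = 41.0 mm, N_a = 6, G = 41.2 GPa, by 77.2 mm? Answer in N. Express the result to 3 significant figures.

1170 N

k = Gd⁴/(8D³N_a) = (41.2×10³)(5.9⁴)/(8·41.0³·6) = 15.091 N/mm
F = k·δ = 15.091 × 77.2 = 1165 N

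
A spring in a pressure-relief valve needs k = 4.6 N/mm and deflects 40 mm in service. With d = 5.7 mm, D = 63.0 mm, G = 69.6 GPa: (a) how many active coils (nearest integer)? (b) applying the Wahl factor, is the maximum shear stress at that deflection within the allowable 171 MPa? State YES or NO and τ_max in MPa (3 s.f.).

N_a = Gd⁴/(8D³k) = (69.6×10³)(5.7⁴)/(8·63.0³·4.6) = 7.984 → N_a = 8
Actual rate k = Gd⁴/(8D³·8) = 4.591 N/mm
Working load F = kδ = 4.591·40 = 183.64 N
C = 63.0/5.7 = 11.0526; K_W = (4C−1)/(4C−4)+0.615/C = 1.1303
τ_max = K_W·8FD/(πd³) = 1.1303·159.08 = 179.8 MPa
τ_max > 171 MPa → exceeds allowable

(a) 8 coils; (b) NO, τ_max = 180 MPa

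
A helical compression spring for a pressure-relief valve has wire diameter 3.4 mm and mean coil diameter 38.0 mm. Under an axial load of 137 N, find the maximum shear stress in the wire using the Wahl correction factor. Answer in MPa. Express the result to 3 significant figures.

381 MPa

Spring index C = D/d = 38.0/3.4 = 11.1765
K_W = (4C−1)/(4C−4) + 0.615/C = 43.706/40.706 + 0.0550 = 1.1287
τ₀ = 8FD/(πd³) = 8·137·38.0/(π·3.4³) = 41648/123.48 = 337.29 MPa
τ_max = K·τ₀ = 1.1287 × 337.29 = 380.71 MPa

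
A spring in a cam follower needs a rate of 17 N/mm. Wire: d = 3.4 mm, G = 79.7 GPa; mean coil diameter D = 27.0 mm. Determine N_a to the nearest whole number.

N_a = Gd⁴/(8D³k) = (79.7×10³ × 3.4⁴)/(8 × 27.0³ × 17)
    = 1.06506e+07 / 2.67689e+06 = 3.979 → 4 coils

4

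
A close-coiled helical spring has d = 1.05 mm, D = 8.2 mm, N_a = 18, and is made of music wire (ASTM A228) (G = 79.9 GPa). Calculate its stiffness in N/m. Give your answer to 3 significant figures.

k = Gd⁴/(8D³N_a) = (79.9×10³ × 1.05⁴) / (8 × 8.2³ × 18)
  = 97118.9 / 79397 = 1.2232 N/mm = 1223.2 N/m

1220 N/m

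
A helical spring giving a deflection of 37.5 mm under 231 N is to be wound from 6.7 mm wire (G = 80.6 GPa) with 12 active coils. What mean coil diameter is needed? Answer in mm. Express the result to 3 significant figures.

65.0 mm

Required rate k = F/δ = 231/37.5 = 6.16 N/mm
D = (Gd⁴/(8N_a·k))^(1/3) = (80.6×10³·6.7⁴/(8·12·6.16))^(1/3)
  = (274652)^(1/3) = 65.0021 mm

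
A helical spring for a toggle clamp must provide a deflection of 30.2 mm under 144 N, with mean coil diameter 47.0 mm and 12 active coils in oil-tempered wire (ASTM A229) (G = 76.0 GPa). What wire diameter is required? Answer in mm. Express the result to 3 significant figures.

Required rate k = F/δ = 144/30.2 = 4.7682 N/mm
d = (8D³N_a·k / G)^(1/4) = (8·47.0³·12·4.7682 / (76.0×10³))^0.25
  = (625.33)^0.25 = 5.0007 mm

5.00 mm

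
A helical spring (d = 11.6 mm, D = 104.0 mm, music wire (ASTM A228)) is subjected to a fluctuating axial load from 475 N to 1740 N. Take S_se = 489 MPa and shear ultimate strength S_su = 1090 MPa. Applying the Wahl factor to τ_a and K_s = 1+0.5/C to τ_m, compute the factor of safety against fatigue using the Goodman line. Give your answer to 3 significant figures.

2.29

C = D/d = 104.0/11.6 = 8.9655; K_W = (4C−1)/(4C−4)+0.615/C = 1.1628; K_s = 1+0.5/C = 1.0558
F_a = (F_max−F_min)/2 = 632.5 N; F_m = (F_max+F_min)/2 = 1107.5 N
τ_a = K_W·8F_aD/(πd³) = 1.1628 × 107.31 = 124.78 MPa
τ_m = K_s·8F_mD/(πd³) = 1.0558 × 187.91 = 198.39 MPa
Goodman: 1/n_f = τ_a/S_se + τ_m/S_su = 124.78/489 + 198.39/1090 = 0.25518 + 0.18201 = 0.43718
n_f = 1/0.43718 = 2.287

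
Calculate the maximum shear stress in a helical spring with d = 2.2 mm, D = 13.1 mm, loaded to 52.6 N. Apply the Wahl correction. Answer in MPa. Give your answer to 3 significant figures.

Spring index C = D/d = 13.1/2.2 = 5.9545
K_W = (4C−1)/(4C−4) + 0.615/C = 22.818/19.818 + 0.1033 = 1.2547
τ₀ = 8FD/(πd³) = 8·52.6·13.1/(π·2.2³) = 5512.48/33.452 = 164.79 MPa
τ_max = K·τ₀ = 1.2547 × 164.79 = 206.75 MPa

207 MPa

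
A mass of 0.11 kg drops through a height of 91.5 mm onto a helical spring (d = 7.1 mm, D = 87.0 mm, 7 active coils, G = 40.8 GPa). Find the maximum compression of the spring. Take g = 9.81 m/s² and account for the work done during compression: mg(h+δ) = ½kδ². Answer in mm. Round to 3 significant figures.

8.77 mm

k = Gd⁴/(8D³N_a) = (40.8×10³)(7.1⁴)/(8·87.0³·7) = 2.8116 N/mm
W = mg = 0.11 × 9.81 = 1.0791 N
½kδ² − Wδ − Wh = 0 → δ = (W + √(W² + 2kWh))/k
δ = (1.0791 + √(1.1645 + 555.214))/2.8116 = (1.0791 + 23.588)/2.8116 = 8.7733 mm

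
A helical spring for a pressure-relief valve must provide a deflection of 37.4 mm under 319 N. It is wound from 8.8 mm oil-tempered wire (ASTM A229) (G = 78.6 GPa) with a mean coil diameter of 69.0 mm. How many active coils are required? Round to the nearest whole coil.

Required rate k = F/δ = 319/37.4 = 8.5294 N/mm
N_a = Gd⁴/(8D³k) = (78.6×10³ × 8.8⁴)/(8 × 69.0³ × 8.5294)
    = 4.71361e+08 / 2.24159e+07 = 21.03 → 21 coils

21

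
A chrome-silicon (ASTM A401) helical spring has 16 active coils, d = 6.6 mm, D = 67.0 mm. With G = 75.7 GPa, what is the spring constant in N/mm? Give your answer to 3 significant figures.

k = Gd⁴/(8D³N_a) = (75.7×10³ × 6.6⁴) / (8 × 67.0³ × 16)
  = 1.43639e+08 / 3.84977e+07 = 3.7311 N/mm

3.73 N/mm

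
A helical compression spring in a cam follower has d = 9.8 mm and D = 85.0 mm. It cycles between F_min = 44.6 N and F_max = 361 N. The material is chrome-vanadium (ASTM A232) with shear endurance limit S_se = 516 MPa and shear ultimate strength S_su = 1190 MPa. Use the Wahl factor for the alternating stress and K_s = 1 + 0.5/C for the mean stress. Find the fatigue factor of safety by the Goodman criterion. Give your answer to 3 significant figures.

8.07

C = D/d = 85.0/9.8 = 8.6735; K_W = (4C−1)/(4C−4)+0.615/C = 1.1686; K_s = 1+0.5/C = 1.0576
F_a = (F_max−F_min)/2 = 158.2 N; F_m = (F_max+F_min)/2 = 202.8 N
τ_a = K_W·8F_aD/(πd³) = 1.1686 × 36.382 = 42.518 MPa
τ_m = K_s·8F_mD/(πd³) = 1.0576 × 46.639 = 49.328 MPa
Goodman: 1/n_f = τ_a/S_se + τ_m/S_su = 42.518/516 + 49.328/1190 = 0.08240 + 0.04145 = 0.12385
n_f = 1/0.12385 = 8.074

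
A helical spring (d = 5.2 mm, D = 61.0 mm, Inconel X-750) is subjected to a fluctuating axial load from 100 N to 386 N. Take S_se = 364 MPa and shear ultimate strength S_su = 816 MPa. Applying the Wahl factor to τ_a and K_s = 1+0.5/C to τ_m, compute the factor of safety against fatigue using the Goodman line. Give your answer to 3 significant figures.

C = D/d = 61.0/5.2 = 11.7308; K_W = (4C−1)/(4C−4)+0.615/C = 1.1223; K_s = 1+0.5/C = 1.0426
F_a = (F_max−F_min)/2 = 143 N; F_m = (F_max+F_min)/2 = 243 N
τ_a = K_W·8F_aD/(πd³) = 1.1223 × 157.98 = 177.3 MPa
τ_m = K_s·8F_mD/(πd³) = 1.0426 × 268.45 = 279.89 MPa
Goodman: 1/n_f = τ_a/S_se + τ_m/S_su = 177.3/364 + 279.89/816 = 0.48709 + 0.34301 = 0.8301
n_f = 1/0.8301 = 1.205

1.20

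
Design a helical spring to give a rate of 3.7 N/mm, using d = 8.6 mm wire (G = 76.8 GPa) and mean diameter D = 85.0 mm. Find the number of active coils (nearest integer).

N_a = Gd⁴/(8D³k) = (76.8×10³ × 8.6⁴)/(8 × 85.0³ × 3.7)
    = 4.20102e+08 / 1.81781e+07 = 23.11 → 23 coils

23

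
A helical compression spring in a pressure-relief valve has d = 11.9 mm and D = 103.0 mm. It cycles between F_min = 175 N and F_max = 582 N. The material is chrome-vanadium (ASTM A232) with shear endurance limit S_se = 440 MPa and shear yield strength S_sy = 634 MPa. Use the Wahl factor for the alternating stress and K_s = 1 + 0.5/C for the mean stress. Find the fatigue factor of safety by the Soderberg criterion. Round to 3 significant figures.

C = D/d = 103.0/11.9 = 8.6555; K_W = (4C−1)/(4C−4)+0.615/C = 1.1690; K_s = 1+0.5/C = 1.0578
F_a = (F_max−F_min)/2 = 203.5 N; F_m = (F_max+F_min)/2 = 378.5 N
τ_a = K_W·8F_aD/(πd³) = 1.1690 × 31.674 = 37.027 MPa
τ_m = K_s·8F_mD/(πd³) = 1.0578 × 58.912 = 62.315 MPa
Soderberg: 1/n_f = τ_a/S_se + τ_m/S_sy = 37.027/440 + 62.315/634 = 0.08415 + 0.09829 = 0.18244
n_f = 1/0.18244 = 5.481

5.48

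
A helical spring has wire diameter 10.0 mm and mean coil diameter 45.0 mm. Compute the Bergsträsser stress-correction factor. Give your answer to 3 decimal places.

1.333

C = D/d = 45.0/10.0 = 4.5000
K_B = (4C+2)/(4C−3) = 20.000/15.000 = 1.3333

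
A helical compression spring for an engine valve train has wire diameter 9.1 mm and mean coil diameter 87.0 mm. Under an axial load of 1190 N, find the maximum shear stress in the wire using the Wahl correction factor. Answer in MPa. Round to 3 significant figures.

Spring index C = D/d = 87.0/9.1 = 9.5604
K_W = (4C−1)/(4C−4) + 0.615/C = 37.242/34.242 + 0.0643 = 1.1519
τ₀ = 8FD/(πd³) = 8·1190·87.0/(π·9.1³) = 828240/2367.4 = 349.85 MPa
τ_max = K·τ₀ = 1.1519 × 349.85 = 403.01 MPa

403 MPa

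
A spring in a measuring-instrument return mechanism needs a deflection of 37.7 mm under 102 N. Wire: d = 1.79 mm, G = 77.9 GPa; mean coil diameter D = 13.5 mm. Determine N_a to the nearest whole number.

15

Required rate k = F/δ = 102/37.7 = 2.7056 N/mm
N_a = Gd⁴/(8D³k) = (77.9×10³ × 1.79⁴)/(8 × 13.5³ × 2.7056)
    = 799741 / 53253.7 = 15.02 → 15 coils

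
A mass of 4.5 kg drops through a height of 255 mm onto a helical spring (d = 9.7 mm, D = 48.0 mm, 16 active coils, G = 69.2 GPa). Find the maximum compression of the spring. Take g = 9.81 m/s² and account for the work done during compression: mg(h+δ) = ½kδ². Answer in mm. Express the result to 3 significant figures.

23.9 mm

k = Gd⁴/(8D³N_a) = (69.2×10³)(9.7⁴)/(8·48.0³·16) = 43.277 N/mm
W = mg = 4.5 × 9.81 = 44.145 N
½kδ² − Wδ − Wh = 0 → δ = (W + √(W² + 2kWh))/k
δ = (44.145 + √(1948.8 + 974341))/43.277 = (44.145 + 988.07)/43.277 = 23.851 mm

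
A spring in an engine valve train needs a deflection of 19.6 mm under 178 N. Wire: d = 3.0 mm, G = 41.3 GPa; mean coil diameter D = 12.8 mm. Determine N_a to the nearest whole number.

Required rate k = F/δ = 178/19.6 = 9.0816 N/mm
N_a = Gd⁴/(8D³k) = (41.3×10³ × 3.0⁴)/(8 × 12.8³ × 9.0816)
    = 3.3453e+06 / 152365 = 21.96 → 22 coils

22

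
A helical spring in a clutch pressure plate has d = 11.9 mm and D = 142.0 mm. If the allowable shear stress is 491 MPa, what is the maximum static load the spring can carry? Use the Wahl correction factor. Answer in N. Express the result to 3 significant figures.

C = D/d = 142.0/11.9 = 11.9328
K_W = (4C−1)/(4C−4) + 0.615/C = 46.731/43.731 + 0.0515 = 1.1201
τ_max = K·8FD/(πd³) → F_max = τ_allow·πd³/(8DK)
F_max = 491·π·11.9³/(8·142.0·1.1201) = 2.5994e+06/1272.5 = 2042.8 N

2040 N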